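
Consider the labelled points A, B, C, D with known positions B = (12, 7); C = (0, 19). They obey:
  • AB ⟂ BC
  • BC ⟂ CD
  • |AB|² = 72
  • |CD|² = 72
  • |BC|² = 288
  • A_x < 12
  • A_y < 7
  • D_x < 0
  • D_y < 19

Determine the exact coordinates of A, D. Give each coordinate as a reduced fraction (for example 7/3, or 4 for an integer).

1. A_x = 6  [[AB ⟂ BC ⇒ 12x-12y-60=0] ∩ [|A−(12, 7)|²=72]]
2. A_y = 1  [[AB ⟂ BC ⇒ 12x-12y-60=0] ∩ [|A−(12, 7)|²=72]]
   so A = (6, 1)
3. D_x = -6  [[BC ⟂ CD ⇒ -12x+12y-228=0] ∩ [|D−(0, 19)|²=72]]
4. D_y = 13  [[BC ⟂ CD ⇒ -12x+12y-228=0] ∩ [|D−(0, 19)|²=72]]
   so D = (-6, 13)

A = (6, 1)
D = (-6, 13)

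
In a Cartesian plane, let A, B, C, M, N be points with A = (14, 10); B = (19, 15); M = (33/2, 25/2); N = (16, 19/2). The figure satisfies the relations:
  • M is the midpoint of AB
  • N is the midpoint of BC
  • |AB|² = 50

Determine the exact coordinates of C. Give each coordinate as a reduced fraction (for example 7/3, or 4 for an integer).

C = (13, 4)

1. C_x = 13  [C = 2·N−B = 2·(16, 19/2)−(19, 15)]
2. C_y = 4  [C = 2·N−B = 2·(16, 19/2)−(19, 15)]
   so C = (13, 4)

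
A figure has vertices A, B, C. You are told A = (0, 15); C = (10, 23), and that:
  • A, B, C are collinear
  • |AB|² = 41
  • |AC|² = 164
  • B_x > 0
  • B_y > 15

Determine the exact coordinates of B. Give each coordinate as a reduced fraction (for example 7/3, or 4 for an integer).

B = (5, 19)

1. B_x = 5  [[A, B, C are collinear ⇒ 8x-10y+150=0] ∩ [|B−(0, 15)|²=41]]
2. B_y = 19  [[A, B, C are collinear ⇒ 8x-10y+150=0] ∩ [|B−(0, 15)|²=41]]
   so B = (5, 19)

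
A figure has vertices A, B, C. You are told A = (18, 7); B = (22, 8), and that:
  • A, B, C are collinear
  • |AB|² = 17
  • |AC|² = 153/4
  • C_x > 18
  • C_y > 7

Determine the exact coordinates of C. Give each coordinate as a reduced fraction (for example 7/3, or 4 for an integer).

C = (24, 17/2)

1. C_x = 24  [[A, B, C are collinear ⇒ -1x+4y-10=0] ∩ [|C−(18, 7)|²=153/4]]
2. C_y = 17/2  [[A, B, C are collinear ⇒ -1x+4y-10=0] ∩ [|C−(18, 7)|²=153/4]]
   so C = (24, 17/2)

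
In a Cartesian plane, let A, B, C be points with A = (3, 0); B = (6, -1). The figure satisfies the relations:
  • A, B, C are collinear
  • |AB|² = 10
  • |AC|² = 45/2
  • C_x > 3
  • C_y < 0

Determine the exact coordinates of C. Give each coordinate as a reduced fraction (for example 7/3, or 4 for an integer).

1. C_x = 15/2  [[A, B, C are collinear ⇒ 1x+3y-3=0] ∩ [|C−(3, 0)|²=45/2]]
2. C_y = -3/2  [[A, B, C are collinear ⇒ 1x+3y-3=0] ∩ [|C−(3, 0)|²=45/2]]
   so C = (15/2, -3/2)

C = (15/2, -3/2)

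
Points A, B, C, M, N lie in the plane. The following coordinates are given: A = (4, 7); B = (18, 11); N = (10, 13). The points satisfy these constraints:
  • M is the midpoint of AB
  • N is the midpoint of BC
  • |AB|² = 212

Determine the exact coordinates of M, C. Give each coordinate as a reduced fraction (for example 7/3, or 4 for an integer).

1. M_x = 11  [2·M = A+B = (4, 7)+(18, 11)]
2. M_y = 9  [2·M = A+B = (4, 7)+(18, 11)]
   so M = (11, 9)
3. C_x = 2  [C = 2·N−B = 2·(10, 13)−(18, 11)]
4. C_y = 15  [C = 2·N−B = 2·(10, 13)−(18, 11)]
   so C = (2, 15)

M = (11, 9)
C = (2, 15)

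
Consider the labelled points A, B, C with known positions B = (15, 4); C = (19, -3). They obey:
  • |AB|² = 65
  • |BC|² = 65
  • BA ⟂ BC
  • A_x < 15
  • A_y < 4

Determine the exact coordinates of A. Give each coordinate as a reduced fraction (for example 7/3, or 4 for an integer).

1. A_x = 8  [[BA ⟂ BC ⇒ 4x-7y-32=0] ∩ [|A−(15, 4)|²=65]]
2. A_y = 0  [[BA ⟂ BC ⇒ 4x-7y-32=0] ∩ [|A−(15, 4)|²=65]]
   so A = (8, 0)

A = (8, 0)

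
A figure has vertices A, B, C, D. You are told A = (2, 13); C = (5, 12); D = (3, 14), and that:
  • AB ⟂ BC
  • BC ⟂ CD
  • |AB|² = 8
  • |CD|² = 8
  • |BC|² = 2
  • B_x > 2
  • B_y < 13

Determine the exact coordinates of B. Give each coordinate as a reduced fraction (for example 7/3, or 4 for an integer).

1. B_x = 4  [[BC ⟂ CD ⇒ 2x-2y+14=0] ∩ [|B−(2, 13)|²=8]]
2. B_y = 11  [[BC ⟂ CD ⇒ 2x-2y+14=0] ∩ [|B−(2, 13)|²=8]]
   so B = (4, 11)

B = (4, 11)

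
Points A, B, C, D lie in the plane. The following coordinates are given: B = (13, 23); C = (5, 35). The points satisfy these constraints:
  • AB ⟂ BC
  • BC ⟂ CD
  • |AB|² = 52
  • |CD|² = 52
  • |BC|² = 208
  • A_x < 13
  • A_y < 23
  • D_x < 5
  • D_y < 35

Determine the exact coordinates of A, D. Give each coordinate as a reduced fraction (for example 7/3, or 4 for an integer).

A = (7, 19)
D = (-1, 31)

1. A_x = 7  [[AB ⟂ BC ⇒ 8x-12y+172=0] ∩ [|A−(13, 23)|²=52]]
2. A_y = 19  [[AB ⟂ BC ⇒ 8x-12y+172=0] ∩ [|A−(13, 23)|²=52]]
   so A = (7, 19)
3. D_x = -1  [[BC ⟂ CD ⇒ -8x+12y-380=0] ∩ [|D−(5, 35)|²=52]]
4. D_y = 31  [[BC ⟂ CD ⇒ -8x+12y-380=0] ∩ [|D−(5, 35)|²=52]]
   so D = (-1, 31)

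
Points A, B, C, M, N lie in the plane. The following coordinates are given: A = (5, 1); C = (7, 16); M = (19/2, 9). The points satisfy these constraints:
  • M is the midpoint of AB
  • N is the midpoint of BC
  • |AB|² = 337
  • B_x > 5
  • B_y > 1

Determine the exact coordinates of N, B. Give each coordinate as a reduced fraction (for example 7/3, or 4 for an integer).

N = (21/2, 33/2)
B = (14, 17)

1. B_x = 14  [B = 2·M−A = 2·(19/2, 9)−(5, 1)]
2. B_y = 17  [B = 2·M−A = 2·(19/2, 9)−(5, 1)]
   so B = (14, 17)
3. N_x = 21/2  [2·N = B+C = (14, 17)+(7, 16)]
4. N_y = 33/2  [2·N = B+C = (14, 17)+(7, 16)]
   so N = (21/2, 33/2)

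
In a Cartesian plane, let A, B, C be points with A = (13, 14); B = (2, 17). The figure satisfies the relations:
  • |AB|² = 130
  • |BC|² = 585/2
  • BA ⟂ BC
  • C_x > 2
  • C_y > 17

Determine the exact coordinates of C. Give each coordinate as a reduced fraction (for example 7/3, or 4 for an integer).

1. C_x = 13/2  [[BA ⟂ BC ⇒ 11x-3y+29=0] ∩ [|C−(2, 17)|²=585/2]]
2. C_y = 67/2  [[BA ⟂ BC ⇒ 11x-3y+29=0] ∩ [|C−(2, 17)|²=585/2]]
   so C = (13/2, 67/2)

C = (13/2, 67/2)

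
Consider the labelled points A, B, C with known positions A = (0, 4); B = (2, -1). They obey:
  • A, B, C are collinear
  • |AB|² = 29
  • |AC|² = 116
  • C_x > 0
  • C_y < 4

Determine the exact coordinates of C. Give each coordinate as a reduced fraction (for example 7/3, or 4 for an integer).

1. C_x = 4  [[A, B, C are collinear ⇒ 5x+2y-8=0] ∩ [|C−(0, 4)|²=116]]
2. C_y = -6  [[A, B, C are collinear ⇒ 5x+2y-8=0] ∩ [|C−(0, 4)|²=116]]
   so C = (4, -6)

C = (4, -6)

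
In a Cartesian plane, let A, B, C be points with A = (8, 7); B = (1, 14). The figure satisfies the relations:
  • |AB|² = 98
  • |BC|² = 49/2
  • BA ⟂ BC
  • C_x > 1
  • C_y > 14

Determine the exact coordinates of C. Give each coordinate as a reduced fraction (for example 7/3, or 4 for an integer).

C = (9/2, 35/2)

1. C_x = 9/2  [[BA ⟂ BC ⇒ 7x-7y+91=0] ∩ [|C−(1, 14)|²=49/2]]
2. C_y = 35/2  [[BA ⟂ BC ⇒ 7x-7y+91=0] ∩ [|C−(1, 14)|²=49/2]]
   so C = (9/2, 35/2)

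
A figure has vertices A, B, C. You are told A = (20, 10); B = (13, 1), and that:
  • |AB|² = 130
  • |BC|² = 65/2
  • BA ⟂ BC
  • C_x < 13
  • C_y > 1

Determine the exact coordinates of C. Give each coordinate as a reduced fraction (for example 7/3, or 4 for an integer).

1. C_x = 17/2  [[BA ⟂ BC ⇒ 7x+9y-100=0] ∩ [|C−(13, 1)|²=65/2]]
2. C_y = 9/2  [[BA ⟂ BC ⇒ 7x+9y-100=0] ∩ [|C−(13, 1)|²=65/2]]
   so C = (17/2, 9/2)

C = (17/2, 9/2)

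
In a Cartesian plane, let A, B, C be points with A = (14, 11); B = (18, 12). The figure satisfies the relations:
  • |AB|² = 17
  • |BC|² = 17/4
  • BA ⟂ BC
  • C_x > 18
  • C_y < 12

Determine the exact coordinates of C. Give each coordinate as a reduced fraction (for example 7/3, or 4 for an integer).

1. C_x = 37/2  [[BA ⟂ BC ⇒ -4x-1y+84=0] ∩ [|C−(18, 12)|²=17/4]]
2. C_y = 10  [[BA ⟂ BC ⇒ -4x-1y+84=0] ∩ [|C−(18, 12)|²=17/4]]
   so C = (37/2, 10)

C = (37/2, 10)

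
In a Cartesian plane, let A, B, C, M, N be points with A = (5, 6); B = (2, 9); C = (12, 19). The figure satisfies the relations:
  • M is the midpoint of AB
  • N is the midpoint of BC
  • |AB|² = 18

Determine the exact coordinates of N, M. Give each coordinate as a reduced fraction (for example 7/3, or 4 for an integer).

1. M_x = 7/2  [2·M = A+B = (5, 6)+(2, 9)]
2. M_y = 15/2  [2·M = A+B = (5, 6)+(2, 9)]
   so M = (7/2, 15/2)
3. N_x = 7  [2·N = B+C = (2, 9)+(12, 19)]
4. N_y = 14  [2·N = B+C = (2, 9)+(12, 19)]
   so N = (7, 14)

N = (7, 14)
M = (7/2, 15/2)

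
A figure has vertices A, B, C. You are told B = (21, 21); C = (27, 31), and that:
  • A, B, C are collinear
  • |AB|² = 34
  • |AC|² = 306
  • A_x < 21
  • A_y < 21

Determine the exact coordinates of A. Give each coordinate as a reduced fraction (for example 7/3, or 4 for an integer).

A = (18, 16)

1. A_x = 18  [[A, B, C are collinear ⇒ -10x+6y+84=0] ∩ [|A−(21, 21)|²=34]]
2. A_y = 16  [[A, B, C are collinear ⇒ -10x+6y+84=0] ∩ [|A−(21, 21)|²=34]]
   so A = (18, 16)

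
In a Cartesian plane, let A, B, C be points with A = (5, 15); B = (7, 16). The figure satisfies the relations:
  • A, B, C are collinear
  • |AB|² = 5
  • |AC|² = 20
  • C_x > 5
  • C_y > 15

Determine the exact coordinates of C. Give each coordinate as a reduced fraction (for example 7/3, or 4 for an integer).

C = (9, 17)

1. C_x = 9  [[A, B, C are collinear ⇒ -1x+2y-25=0] ∩ [|C−(5, 15)|²=20]]
2. C_y = 17  [[A, B, C are collinear ⇒ -1x+2y-25=0] ∩ [|C−(5, 15)|²=20]]
   so C = (9, 17)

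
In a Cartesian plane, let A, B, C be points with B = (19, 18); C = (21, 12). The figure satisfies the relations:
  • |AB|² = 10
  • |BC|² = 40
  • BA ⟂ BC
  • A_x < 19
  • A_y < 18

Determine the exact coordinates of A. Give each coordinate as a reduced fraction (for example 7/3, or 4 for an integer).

1. A_x = 16  [[BA ⟂ BC ⇒ 2x-6y+70=0] ∩ [|A−(19, 18)|²=10]]
2. A_y = 17  [[BA ⟂ BC ⇒ 2x-6y+70=0] ∩ [|A−(19, 18)|²=10]]
   so A = (16, 17)

A = (16, 17)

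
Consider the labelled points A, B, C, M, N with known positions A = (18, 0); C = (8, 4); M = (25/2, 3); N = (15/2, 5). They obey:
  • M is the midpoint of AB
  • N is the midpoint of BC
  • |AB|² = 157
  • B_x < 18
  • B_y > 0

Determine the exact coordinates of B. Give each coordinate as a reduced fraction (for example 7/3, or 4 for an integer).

B = (7, 6)

1. B_x = 7  [B = 2·M−A = 2·(25/2, 3)−(18, 0)]
2. B_y = 6  [B = 2·M−A = 2·(25/2, 3)−(18, 0)]
   so B = (7, 6)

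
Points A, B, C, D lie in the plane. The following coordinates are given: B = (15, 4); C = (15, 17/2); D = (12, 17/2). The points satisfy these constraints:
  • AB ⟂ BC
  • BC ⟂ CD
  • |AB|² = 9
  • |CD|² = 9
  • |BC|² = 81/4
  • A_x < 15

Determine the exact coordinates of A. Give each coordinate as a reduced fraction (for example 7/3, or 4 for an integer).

1. A_x = 12  [[AB ⟂ BC ⇒ -9/2y+18=0] ∩ [|A−(15, 4)|²=9]]
2. A_y = 4  [[AB ⟂ BC ⇒ -9/2y+18=0] ∩ [|A−(15, 4)|²=9]]
   so A = (12, 4)

A = (12, 4)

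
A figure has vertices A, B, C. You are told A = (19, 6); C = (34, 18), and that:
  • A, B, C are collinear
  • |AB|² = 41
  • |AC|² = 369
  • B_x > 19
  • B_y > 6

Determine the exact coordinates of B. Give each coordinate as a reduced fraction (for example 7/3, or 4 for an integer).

1. B_x = 24  [[A, B, C are collinear ⇒ 12x-15y-138=0] ∩ [|B−(19, 6)|²=41]]
2. B_y = 10  [[A, B, C are collinear ⇒ 12x-15y-138=0] ∩ [|B−(19, 6)|²=41]]
   so B = (24, 10)

B = (24, 10)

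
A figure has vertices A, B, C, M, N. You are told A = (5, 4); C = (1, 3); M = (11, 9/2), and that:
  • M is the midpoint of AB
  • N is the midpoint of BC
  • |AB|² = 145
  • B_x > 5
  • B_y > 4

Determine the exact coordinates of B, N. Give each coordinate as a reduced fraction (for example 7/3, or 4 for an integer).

B = (17, 5)
N = (9, 4)

1. B_x = 17  [B = 2·M−A = 2·(11, 9/2)−(5, 4)]
2. B_y = 5  [B = 2·M−A = 2·(11, 9/2)−(5, 4)]
   so B = (17, 5)
3. N_x = 9  [2·N = B+C = (17, 5)+(1, 3)]
4. N_y = 4  [2·N = B+C = (17, 5)+(1, 3)]
   so N = (9, 4)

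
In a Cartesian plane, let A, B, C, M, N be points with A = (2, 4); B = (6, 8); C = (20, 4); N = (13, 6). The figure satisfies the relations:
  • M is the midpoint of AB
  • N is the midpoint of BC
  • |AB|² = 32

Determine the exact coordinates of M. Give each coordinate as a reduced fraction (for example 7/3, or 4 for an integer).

1. M_x = 4  [2·M = A+B = (2, 4)+(6, 8)]
2. M_y = 6  [2·M = A+B = (2, 4)+(6, 8)]
   so M = (4, 6)

M = (4, 6)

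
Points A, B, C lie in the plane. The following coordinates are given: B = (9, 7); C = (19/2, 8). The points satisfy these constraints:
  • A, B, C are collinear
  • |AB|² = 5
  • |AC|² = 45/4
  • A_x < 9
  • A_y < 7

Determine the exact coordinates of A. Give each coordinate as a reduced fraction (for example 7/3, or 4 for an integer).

1. A_x = 8  [[A, B, C are collinear ⇒ -1x+1/2y+11/2=0] ∩ [|A−(9, 7)|²=5]]
2. A_y = 5  [[A, B, C are collinear ⇒ -1x+1/2y+11/2=0] ∩ [|A−(9, 7)|²=5]]
   so A = (8, 5)

A = (8, 5)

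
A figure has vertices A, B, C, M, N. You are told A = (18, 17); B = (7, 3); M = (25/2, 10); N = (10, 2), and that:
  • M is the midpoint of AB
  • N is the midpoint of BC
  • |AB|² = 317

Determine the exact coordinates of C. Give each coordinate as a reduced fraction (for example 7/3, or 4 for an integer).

1. C_x = 13  [C = 2·N−B = 2·(10, 2)−(7, 3)]
2. C_y = 1  [C = 2·N−B = 2·(10, 2)−(7, 3)]
   so C = (13, 1)

C = (13, 1)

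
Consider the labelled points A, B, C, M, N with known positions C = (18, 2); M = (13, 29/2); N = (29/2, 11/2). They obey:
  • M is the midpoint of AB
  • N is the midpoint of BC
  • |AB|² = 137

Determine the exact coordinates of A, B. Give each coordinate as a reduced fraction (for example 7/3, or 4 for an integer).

1. B_x = 11  [B = 2·N−C = 2·(29/2, 11/2)−(18, 2)]
2. B_y = 9  [B = 2·N−C = 2·(29/2, 11/2)−(18, 2)]
   so B = (11, 9)
3. A_x = 15  [A = 2·M−B = 2·(13, 29/2)−(11, 9)]
4. A_y = 20  [A = 2·M−B = 2·(13, 29/2)−(11, 9)]
   so A = (15, 20)

A = (15, 20)
B = (11, 9)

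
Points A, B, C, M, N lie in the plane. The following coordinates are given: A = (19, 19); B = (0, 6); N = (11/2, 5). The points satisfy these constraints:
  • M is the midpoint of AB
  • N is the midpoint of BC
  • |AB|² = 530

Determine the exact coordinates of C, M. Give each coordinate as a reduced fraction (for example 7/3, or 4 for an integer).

1. M_x = 19/2  [2·M = A+B = (19, 19)+(0, 6)]
2. M_y = 25/2  [2·M = A+B = (19, 19)+(0, 6)]
   so M = (19/2, 25/2)
3. C_x = 11  [C = 2·N−B = 2·(11/2, 5)−(0, 6)]
4. C_y = 4  [C = 2·N−B = 2·(11/2, 5)−(0, 6)]
   so C = (11, 4)

C = (11, 4)
M = (19/2, 25/2)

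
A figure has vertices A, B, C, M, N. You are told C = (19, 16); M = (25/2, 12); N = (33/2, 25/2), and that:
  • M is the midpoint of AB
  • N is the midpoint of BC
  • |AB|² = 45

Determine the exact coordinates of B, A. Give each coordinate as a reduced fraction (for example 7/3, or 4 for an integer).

1. B_x = 14  [B = 2·N−C = 2·(33/2, 25/2)−(19, 16)]
2. B_y = 9  [B = 2·N−C = 2·(33/2, 25/2)−(19, 16)]
   so B = (14, 9)
3. A_x = 11  [A = 2·M−B = 2·(25/2, 12)−(14, 9)]
4. A_y = 15  [A = 2·M−B = 2·(25/2, 12)−(14, 9)]
   so A = (11, 15)

B = (14, 9)
A = (11, 15)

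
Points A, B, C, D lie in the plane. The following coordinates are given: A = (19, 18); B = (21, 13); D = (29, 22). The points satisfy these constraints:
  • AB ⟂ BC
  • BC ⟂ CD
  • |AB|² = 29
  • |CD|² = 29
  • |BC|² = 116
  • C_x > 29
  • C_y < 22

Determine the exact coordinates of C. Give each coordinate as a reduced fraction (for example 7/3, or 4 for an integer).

C = (31, 17)

1. C_x = 31  [[AB ⟂ BC ⇒ 2x-5y+23=0] ∩ [|C−(29, 22)|²=29]]
2. C_y = 17  [[AB ⟂ BC ⇒ 2x-5y+23=0] ∩ [|C−(29, 22)|²=29]]
   so C = (31, 17)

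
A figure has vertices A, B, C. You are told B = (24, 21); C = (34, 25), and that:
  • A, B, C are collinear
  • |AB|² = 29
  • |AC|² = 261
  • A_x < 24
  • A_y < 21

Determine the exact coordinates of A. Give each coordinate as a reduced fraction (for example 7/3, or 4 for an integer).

1. A_x = 19  [[A, B, C are collinear ⇒ -4x+10y-114=0] ∩ [|A−(24, 21)|²=29]]
2. A_y = 19  [[A, B, C are collinear ⇒ -4x+10y-114=0] ∩ [|A−(24, 21)|²=29]]
   so A = (19, 19)

A = (19, 19)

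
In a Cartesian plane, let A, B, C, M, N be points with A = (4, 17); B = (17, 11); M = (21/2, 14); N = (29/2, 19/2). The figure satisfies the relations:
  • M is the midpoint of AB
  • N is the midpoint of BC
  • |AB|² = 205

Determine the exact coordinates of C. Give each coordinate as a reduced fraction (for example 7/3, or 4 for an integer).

C = (12, 8)

1. C_x = 12  [C = 2·N−B = 2·(29/2, 19/2)−(17, 11)]
2. C_y = 8  [C = 2·N−B = 2·(29/2, 19/2)−(17, 11)]
   so C = (12, 8)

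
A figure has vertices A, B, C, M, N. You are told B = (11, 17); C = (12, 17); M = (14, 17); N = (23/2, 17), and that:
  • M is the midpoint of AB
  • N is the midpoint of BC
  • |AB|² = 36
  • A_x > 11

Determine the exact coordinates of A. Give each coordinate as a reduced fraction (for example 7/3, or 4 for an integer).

A = (17, 17)

1. A_x = 17  [A = 2·M−B = 2·(14, 17)−(11, 17)]
2. A_y = 17  [A = 2·M−B = 2·(14, 17)−(11, 17)]
   so A = (17, 17)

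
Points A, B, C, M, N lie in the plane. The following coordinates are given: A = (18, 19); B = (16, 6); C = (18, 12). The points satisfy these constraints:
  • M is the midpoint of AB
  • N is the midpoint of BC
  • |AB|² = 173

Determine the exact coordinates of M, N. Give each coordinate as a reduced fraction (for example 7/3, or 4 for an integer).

M = (17, 25/2)
N = (17, 9)

1. M_x = 17  [2·M = A+B = (18, 19)+(16, 6)]
2. M_y = 25/2  [2·M = A+B = (18, 19)+(16, 6)]
   so M = (17, 25/2)
3. N_x = 17  [2·N = B+C = (16, 6)+(18, 12)]
4. N_y = 9  [2·N = B+C = (16, 6)+(18, 12)]
   so N = (17, 9)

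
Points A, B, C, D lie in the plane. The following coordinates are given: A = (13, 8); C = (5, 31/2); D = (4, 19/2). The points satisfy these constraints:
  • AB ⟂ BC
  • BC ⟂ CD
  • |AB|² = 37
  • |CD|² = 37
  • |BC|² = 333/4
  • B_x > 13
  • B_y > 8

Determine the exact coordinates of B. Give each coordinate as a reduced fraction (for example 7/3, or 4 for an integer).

1. B_x = 14  [[BC ⟂ CD ⇒ 1x+6y-98=0] ∩ [|B−(13, 8)|²=37]]
2. B_y = 14  [[BC ⟂ CD ⇒ 1x+6y-98=0] ∩ [|B−(13, 8)|²=37]]
   so B = (14, 14)

B = (14, 14)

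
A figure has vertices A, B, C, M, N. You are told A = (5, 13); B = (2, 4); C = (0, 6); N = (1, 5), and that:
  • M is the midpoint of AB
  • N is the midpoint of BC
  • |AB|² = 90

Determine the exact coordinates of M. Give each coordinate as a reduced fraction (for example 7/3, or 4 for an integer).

1. M_x = 7/2  [2·M = A+B = (5, 13)+(2, 4)]
2. M_y = 17/2  [2·M = A+B = (5, 13)+(2, 4)]
   so M = (7/2, 17/2)

M = (7/2, 17/2)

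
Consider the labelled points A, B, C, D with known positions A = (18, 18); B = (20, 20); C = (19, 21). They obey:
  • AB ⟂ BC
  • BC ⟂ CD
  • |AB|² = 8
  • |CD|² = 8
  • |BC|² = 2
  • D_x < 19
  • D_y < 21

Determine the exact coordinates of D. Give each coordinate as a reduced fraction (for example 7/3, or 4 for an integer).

D = (17, 19)

1. D_x = 17  [[BC ⟂ CD ⇒ -1x+1y-2=0] ∩ [|D−(19, 21)|²=8]]
2. D_y = 19  [[BC ⟂ CD ⇒ -1x+1y-2=0] ∩ [|D−(19, 21)|²=8]]
   so D = (17, 19)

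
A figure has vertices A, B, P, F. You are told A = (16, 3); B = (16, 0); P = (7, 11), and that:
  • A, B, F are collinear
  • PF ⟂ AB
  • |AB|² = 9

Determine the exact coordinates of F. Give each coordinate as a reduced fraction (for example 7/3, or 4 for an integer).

F = (16, 11)

1. F_x = 16  [[A, B, F are collinear ⇒ 3x-48=0] ∩ [PF ⟂ AB ⇒ -3y+33=0]]
2. F_y = 11  [[A, B, F are collinear ⇒ 3x-48=0] ∩ [PF ⟂ AB ⇒ -3y+33=0]]
   so F = (16, 11)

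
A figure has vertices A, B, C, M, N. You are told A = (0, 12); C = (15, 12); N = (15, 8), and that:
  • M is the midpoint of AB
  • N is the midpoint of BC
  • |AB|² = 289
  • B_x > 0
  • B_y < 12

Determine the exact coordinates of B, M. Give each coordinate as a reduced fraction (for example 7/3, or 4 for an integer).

B = (15, 4)
M = (15/2, 8)

1. B_x = 15  [B = 2·N−C = 2·(15, 8)−(15, 12)]
2. B_y = 4  [B = 2·N−C = 2·(15, 8)−(15, 12)]
   so B = (15, 4)
3. M_x = 15/2  [2·M = A+B = (0, 12)+(15, 4)]
4. M_y = 8  [2·M = A+B = (0, 12)+(15, 4)]
   so M = (15/2, 8)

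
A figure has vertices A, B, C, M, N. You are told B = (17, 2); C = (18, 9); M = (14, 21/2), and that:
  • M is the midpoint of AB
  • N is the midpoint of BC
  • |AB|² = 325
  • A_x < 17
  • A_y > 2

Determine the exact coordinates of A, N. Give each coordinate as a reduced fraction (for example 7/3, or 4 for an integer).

1. A_x = 11  [A = 2·M−B = 2·(14, 21/2)−(17, 2)]
2. A_y = 19  [A = 2·M−B = 2·(14, 21/2)−(17, 2)]
   so A = (11, 19)
3. N_x = 35/2  [2·N = B+C = (17, 2)+(18, 9)]
4. N_y = 11/2  [2·N = B+C = (17, 2)+(18, 9)]
   so N = (35/2, 11/2)

A = (11, 19)
N = (35/2, 11/2)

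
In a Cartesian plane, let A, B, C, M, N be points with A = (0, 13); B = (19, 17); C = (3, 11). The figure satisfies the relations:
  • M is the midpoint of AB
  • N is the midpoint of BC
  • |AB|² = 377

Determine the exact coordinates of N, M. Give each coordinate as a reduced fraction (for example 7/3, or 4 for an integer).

1. M_x = 19/2  [2·M = A+B = (0, 13)+(19, 17)]
2. M_y = 15  [2·M = A+B = (0, 13)+(19, 17)]
   so M = (19/2, 15)
3. N_x = 11  [2·N = B+C = (19, 17)+(3, 11)]
4. N_y = 14  [2·N = B+C = (19, 17)+(3, 11)]
   so N = (11, 14)

N = (11, 14)
M = (19/2, 15)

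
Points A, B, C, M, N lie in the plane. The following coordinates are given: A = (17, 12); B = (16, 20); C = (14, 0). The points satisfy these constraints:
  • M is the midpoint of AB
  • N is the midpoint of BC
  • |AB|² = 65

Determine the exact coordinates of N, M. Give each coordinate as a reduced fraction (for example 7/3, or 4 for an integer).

1. M_x = 33/2  [2·M = A+B = (17, 12)+(16, 20)]
2. M_y = 16  [2·M = A+B = (17, 12)+(16, 20)]
   so M = (33/2, 16)
3. N_x = 15  [2·N = B+C = (16, 20)+(14, 0)]
4. N_y = 10  [2·N = B+C = (16, 20)+(14, 0)]
   so N = (15, 10)

N = (15, 10)
M = (33/2, 16)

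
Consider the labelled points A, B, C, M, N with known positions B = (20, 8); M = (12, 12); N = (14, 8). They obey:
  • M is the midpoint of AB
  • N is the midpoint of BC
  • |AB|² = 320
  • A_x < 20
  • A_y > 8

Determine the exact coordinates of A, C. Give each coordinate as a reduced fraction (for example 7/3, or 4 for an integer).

A = (4, 16)
C = (8, 8)

1. A_x = 4  [A = 2·M−B = 2·(12, 12)−(20, 8)]
2. A_y = 16  [A = 2·M−B = 2·(12, 12)−(20, 8)]
   so A = (4, 16)
3. C_x = 8  [C = 2·N−B = 2·(14, 8)−(20, 8)]
4. C_y = 8  [C = 2·N−B = 2·(14, 8)−(20, 8)]
   so C = (8, 8)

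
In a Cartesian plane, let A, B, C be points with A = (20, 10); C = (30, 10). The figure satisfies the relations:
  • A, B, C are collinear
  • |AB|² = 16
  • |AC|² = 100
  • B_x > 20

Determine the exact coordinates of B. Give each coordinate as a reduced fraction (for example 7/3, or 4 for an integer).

1. B_x = 24  [[A, B, C are collinear ⇒ -10y+100=0] ∩ [|B−(20, 10)|²=16]]
2. B_y = 10  [[A, B, C are collinear ⇒ -10y+100=0] ∩ [|B−(20, 10)|²=16]]
   so B = (24, 10)

B = (24, 10)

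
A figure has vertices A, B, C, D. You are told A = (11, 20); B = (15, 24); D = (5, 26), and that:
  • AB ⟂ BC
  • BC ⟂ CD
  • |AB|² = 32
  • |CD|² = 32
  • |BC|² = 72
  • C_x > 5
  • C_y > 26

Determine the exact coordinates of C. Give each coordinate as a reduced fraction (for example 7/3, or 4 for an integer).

C = (9, 30)

1. C_x = 9  [[AB ⟂ BC ⇒ 4x+4y-156=0] ∩ [|C−(5, 26)|²=32]]
2. C_y = 30  [[AB ⟂ BC ⇒ 4x+4y-156=0] ∩ [|C−(5, 26)|²=32]]
   so C = (9, 30)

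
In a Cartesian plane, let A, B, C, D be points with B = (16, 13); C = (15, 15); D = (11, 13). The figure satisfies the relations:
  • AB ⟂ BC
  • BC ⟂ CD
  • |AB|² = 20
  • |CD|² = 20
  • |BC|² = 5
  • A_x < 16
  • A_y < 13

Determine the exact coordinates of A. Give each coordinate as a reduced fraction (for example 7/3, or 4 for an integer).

1. A_x = 12  [[AB ⟂ BC ⇒ 1x-2y+10=0] ∩ [|A−(16, 13)|²=20]]
2. A_y = 11  [[AB ⟂ BC ⇒ 1x-2y+10=0] ∩ [|A−(16, 13)|²=20]]
   so A = (12, 11)

A = (12, 11)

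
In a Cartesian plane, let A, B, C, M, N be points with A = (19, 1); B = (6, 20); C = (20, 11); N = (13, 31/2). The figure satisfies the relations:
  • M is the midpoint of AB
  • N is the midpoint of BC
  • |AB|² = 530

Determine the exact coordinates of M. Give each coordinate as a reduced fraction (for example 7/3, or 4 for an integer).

M = (25/2, 21/2)

1. M_x = 25/2  [2·M = A+B = (19, 1)+(6, 20)]
2. M_y = 21/2  [2·M = A+B = (19, 1)+(6, 20)]
   so M = (25/2, 21/2)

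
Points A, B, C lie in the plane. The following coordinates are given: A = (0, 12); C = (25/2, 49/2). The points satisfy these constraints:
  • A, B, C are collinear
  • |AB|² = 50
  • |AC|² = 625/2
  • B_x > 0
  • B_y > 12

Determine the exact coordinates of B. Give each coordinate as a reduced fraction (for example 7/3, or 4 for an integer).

B = (5, 17)

1. B_x = 5  [[A, B, C are collinear ⇒ 25/2x-25/2y+150=0] ∩ [|B−(0, 12)|²=50]]
2. B_y = 17  [[A, B, C are collinear ⇒ 25/2x-25/2y+150=0] ∩ [|B−(0, 12)|²=50]]
   so B = (5, 17)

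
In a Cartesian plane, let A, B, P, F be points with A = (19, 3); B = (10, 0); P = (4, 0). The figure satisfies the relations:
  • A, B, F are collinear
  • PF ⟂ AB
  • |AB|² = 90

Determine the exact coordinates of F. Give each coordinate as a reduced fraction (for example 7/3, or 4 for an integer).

F = (23/5, -9/5)

1. F_x = 23/5  [[A, B, F are collinear ⇒ 3x-9y-30=0] ∩ [PF ⟂ AB ⇒ -9x-3y+36=0]]
2. F_y = -9/5  [[A, B, F are collinear ⇒ 3x-9y-30=0] ∩ [PF ⟂ AB ⇒ -9x-3y+36=0]]
   so F = (23/5, -9/5)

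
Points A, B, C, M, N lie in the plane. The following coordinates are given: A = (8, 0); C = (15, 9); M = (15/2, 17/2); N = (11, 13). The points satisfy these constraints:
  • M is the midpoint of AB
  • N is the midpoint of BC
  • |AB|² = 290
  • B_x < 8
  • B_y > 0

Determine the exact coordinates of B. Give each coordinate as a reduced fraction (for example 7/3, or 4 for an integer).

1. B_x = 7  [B = 2·M−A = 2·(15/2, 17/2)−(8, 0)]
2. B_y = 17  [B = 2·M−A = 2·(15/2, 17/2)−(8, 0)]
   so B = (7, 17)

B = (7, 17)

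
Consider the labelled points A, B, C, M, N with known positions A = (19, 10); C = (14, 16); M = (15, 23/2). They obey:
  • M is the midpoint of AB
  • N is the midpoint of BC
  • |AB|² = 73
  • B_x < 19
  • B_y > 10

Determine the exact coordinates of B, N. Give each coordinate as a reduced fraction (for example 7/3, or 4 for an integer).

B = (11, 13)
N = (25/2, 29/2)

1. B_x = 11  [B = 2·M−A = 2·(15, 23/2)−(19, 10)]
2. B_y = 13  [B = 2·M−A = 2·(15, 23/2)−(19, 10)]
   so B = (11, 13)
3. N_x = 25/2  [2·N = B+C = (11, 13)+(14, 16)]
4. N_y = 29/2  [2·N = B+C = (11, 13)+(14, 16)]
   so N = (25/2, 29/2)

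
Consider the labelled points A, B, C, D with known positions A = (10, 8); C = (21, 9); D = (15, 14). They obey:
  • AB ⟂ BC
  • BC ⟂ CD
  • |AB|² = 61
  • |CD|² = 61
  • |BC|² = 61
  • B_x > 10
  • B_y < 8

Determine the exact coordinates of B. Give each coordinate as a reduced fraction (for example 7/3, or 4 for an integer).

B = (16, 3)

1. B_x = 16  [[BC ⟂ CD ⇒ 6x-5y-81=0] ∩ [|B−(10, 8)|²=61]]
2. B_y = 3  [[BC ⟂ CD ⇒ 6x-5y-81=0] ∩ [|B−(10, 8)|²=61]]
   so B = (16, 3)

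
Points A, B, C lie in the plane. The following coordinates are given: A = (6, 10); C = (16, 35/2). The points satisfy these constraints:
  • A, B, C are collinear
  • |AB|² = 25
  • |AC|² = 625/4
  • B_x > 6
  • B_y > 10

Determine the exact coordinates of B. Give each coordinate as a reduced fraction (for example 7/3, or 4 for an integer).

1. B_x = 10  [[A, B, C are collinear ⇒ 15/2x-10y+55=0] ∩ [|B−(6, 10)|²=25]]
2. B_y = 13  [[A, B, C are collinear ⇒ 15/2x-10y+55=0] ∩ [|B−(6, 10)|²=25]]
   so B = (10, 13)

B = (10, 13)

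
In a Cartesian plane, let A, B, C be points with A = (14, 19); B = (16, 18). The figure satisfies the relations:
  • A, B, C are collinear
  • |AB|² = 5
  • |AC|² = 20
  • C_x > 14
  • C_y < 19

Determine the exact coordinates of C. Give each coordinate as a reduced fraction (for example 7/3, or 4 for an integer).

1. C_x = 18  [[A, B, C are collinear ⇒ 1x+2y-52=0] ∩ [|C−(14, 19)|²=20]]
2. C_y = 17  [[A, B, C are collinear ⇒ 1x+2y-52=0] ∩ [|C−(14, 19)|²=20]]
   so C = (18, 17)

C = (18, 17)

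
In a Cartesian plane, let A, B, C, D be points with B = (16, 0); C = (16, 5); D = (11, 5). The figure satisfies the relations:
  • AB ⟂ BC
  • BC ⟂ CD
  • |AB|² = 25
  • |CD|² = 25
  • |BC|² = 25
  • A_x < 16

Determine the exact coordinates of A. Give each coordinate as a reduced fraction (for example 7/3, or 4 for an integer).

1. A_x = 11  [[AB ⟂ BC ⇒ -5y=0] ∩ [|A−(16, 0)|²=25]]
2. A_y = 0  [[AB ⟂ BC ⇒ -5y=0] ∩ [|A−(16, 0)|²=25]]
   so A = (11, 0)

A = (11, 0)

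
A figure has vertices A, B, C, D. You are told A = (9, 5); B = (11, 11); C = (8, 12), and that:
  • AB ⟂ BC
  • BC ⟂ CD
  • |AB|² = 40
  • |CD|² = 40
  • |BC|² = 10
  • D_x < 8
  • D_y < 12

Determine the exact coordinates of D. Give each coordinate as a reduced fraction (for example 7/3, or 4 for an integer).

1. D_x = 6  [[BC ⟂ CD ⇒ -3x+1y+12=0] ∩ [|D−(8, 12)|²=40]]
2. D_y = 6  [[BC ⟂ CD ⇒ -3x+1y+12=0] ∩ [|D−(8, 12)|²=40]]
   so D = (6, 6)

D = (6, 6)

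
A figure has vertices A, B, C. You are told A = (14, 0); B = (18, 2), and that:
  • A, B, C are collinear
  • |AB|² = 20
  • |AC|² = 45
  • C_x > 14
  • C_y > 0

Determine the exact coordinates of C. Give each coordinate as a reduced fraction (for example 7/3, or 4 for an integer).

C = (20, 3)

1. C_x = 20  [[A, B, C are collinear ⇒ -2x+4y+28=0] ∩ [|C−(14, 0)|²=45]]
2. C_y = 3  [[A, B, C are collinear ⇒ -2x+4y+28=0] ∩ [|C−(14, 0)|²=45]]
   so C = (20, 3)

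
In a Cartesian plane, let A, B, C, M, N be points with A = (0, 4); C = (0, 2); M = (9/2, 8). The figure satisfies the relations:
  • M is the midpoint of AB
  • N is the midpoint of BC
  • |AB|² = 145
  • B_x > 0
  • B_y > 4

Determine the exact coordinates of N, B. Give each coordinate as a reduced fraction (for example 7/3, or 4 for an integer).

1. B_x = 9  [B = 2·M−A = 2·(9/2, 8)−(0, 4)]
2. B_y = 12  [B = 2·M−A = 2·(9/2, 8)−(0, 4)]
   so B = (9, 12)
3. N_x = 9/2  [2·N = B+C = (9, 12)+(0, 2)]
4. N_y = 7  [2·N = B+C = (9, 12)+(0, 2)]
   so N = (9/2, 7)

N = (9/2, 7)
B = (9, 12)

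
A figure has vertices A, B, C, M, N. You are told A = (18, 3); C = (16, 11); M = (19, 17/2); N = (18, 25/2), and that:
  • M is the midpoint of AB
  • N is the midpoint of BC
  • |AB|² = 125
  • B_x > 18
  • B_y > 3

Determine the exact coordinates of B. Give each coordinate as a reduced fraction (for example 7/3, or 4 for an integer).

B = (20, 14)

1. B_x = 20  [B = 2·M−A = 2·(19, 17/2)−(18, 3)]
2. B_y = 14  [B = 2·M−A = 2·(19, 17/2)−(18, 3)]
   so B = (20, 14)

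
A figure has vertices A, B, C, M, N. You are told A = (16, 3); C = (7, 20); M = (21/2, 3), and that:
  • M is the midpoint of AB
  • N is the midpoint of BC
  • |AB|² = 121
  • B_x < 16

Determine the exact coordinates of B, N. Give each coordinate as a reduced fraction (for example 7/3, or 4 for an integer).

B = (5, 3)
N = (6, 23/2)

1. B_x = 5  [B = 2·M−A = 2·(21/2, 3)−(16, 3)]
2. B_y = 3  [B = 2·M−A = 2·(21/2, 3)−(16, 3)]
   so B = (5, 3)
3. N_x = 6  [2·N = B+C = (5, 3)+(7, 20)]
4. N_y = 23/2  [2·N = B+C = (5, 3)+(7, 20)]
   so N = (6, 23/2)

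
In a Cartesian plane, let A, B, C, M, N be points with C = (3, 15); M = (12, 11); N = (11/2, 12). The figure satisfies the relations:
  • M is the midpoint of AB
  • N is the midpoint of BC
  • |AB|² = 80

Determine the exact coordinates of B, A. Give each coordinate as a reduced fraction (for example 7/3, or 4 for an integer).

1. B_x = 8  [B = 2·N−C = 2·(11/2, 12)−(3, 15)]
2. B_y = 9  [B = 2·N−C = 2·(11/2, 12)−(3, 15)]
   so B = (8, 9)
3. A_x = 16  [A = 2·M−B = 2·(12, 11)−(8, 9)]
4. A_y = 13  [A = 2·M−B = 2·(12, 11)−(8, 9)]
   so A = (16, 13)

B = (8, 9)
A = (16, 13)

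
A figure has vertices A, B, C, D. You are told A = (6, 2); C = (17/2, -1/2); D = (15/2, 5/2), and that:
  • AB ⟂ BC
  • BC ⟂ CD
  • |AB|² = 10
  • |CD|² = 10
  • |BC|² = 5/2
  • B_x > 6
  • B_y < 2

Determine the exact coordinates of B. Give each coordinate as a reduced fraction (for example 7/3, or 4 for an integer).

B = (7, -1)

1. B_x = 7  [[BC ⟂ CD ⇒ 1x-3y-10=0] ∩ [|B−(6, 2)|²=10]]
2. B_y = -1  [[BC ⟂ CD ⇒ 1x-3y-10=0] ∩ [|B−(6, 2)|²=10]]
   so B = (7, -1)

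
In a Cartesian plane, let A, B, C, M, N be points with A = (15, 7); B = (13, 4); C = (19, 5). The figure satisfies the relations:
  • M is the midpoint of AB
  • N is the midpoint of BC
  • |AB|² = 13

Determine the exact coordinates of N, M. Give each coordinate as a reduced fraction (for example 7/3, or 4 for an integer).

1. M_x = 14  [2·M = A+B = (15, 7)+(13, 4)]
2. M_y = 11/2  [2·M = A+B = (15, 7)+(13, 4)]
   so M = (14, 11/2)
3. N_x = 16  [2·N = B+C = (13, 4)+(19, 5)]
4. N_y = 9/2  [2·N = B+C = (13, 4)+(19, 5)]
   so N = (16, 9/2)

N = (16, 9/2)
M = (14, 11/2)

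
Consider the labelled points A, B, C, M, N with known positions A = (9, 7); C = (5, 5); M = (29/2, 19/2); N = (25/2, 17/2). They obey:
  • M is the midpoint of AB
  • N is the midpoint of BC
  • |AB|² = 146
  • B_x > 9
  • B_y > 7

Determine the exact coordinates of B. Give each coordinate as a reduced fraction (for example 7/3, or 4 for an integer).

B = (20, 12)

1. B_x = 20  [B = 2·M−A = 2·(29/2, 19/2)−(9, 7)]
2. B_y = 12  [B = 2·M−A = 2·(29/2, 19/2)−(9, 7)]
   so B = (20, 12)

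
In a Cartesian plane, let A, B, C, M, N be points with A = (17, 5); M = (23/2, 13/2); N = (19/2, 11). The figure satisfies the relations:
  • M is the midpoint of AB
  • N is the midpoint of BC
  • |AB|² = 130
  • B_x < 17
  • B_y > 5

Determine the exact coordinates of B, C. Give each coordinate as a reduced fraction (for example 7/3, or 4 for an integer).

1. B_x = 6  [B = 2·M−A = 2·(23/2, 13/2)−(17, 5)]
2. B_y = 8  [B = 2·M−A = 2·(23/2, 13/2)−(17, 5)]
   so B = (6, 8)
3. C_x = 13  [C = 2·N−B = 2·(19/2, 11)−(6, 8)]
4. C_y = 14  [C = 2·N−B = 2·(19/2, 11)−(6, 8)]
   so C = (13, 14)

B = (6, 8)
C = (13, 14)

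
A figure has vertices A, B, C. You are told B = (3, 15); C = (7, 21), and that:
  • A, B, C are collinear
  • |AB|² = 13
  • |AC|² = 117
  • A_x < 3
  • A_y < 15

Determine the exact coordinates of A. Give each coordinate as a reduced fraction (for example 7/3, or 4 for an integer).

A = (1, 12)

1. A_x = 1  [[A, B, C are collinear ⇒ -6x+4y-42=0] ∩ [|A−(3, 15)|²=13]]
2. A_y = 12  [[A, B, C are collinear ⇒ -6x+4y-42=0] ∩ [|A−(3, 15)|²=13]]
   so A = (1, 12)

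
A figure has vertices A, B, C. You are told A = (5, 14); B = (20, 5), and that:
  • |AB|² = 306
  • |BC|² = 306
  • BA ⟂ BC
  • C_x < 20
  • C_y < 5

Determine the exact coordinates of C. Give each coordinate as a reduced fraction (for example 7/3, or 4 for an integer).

1. C_x = 11  [[BA ⟂ BC ⇒ -15x+9y+255=0] ∩ [|C−(20, 5)|²=306]]
2. C_y = -10  [[BA ⟂ BC ⇒ -15x+9y+255=0] ∩ [|C−(20, 5)|²=306]]
   so C = (11, -10)

C = (11, -10)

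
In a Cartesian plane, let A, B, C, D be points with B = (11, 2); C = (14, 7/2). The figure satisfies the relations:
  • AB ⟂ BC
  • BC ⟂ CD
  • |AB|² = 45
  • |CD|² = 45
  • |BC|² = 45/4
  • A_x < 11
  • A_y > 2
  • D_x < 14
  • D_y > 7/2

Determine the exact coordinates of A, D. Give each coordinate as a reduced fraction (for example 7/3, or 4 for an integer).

1. A_x = 8  [[AB ⟂ BC ⇒ -3x-3/2y+36=0] ∩ [|A−(11, 2)|²=45]]
2. A_y = 8  [[AB ⟂ BC ⇒ -3x-3/2y+36=0] ∩ [|A−(11, 2)|²=45]]
   so A = (8, 8)
3. D_x = 11  [[BC ⟂ CD ⇒ 3x+3/2y-189/4=0] ∩ [|D−(14, 7/2)|²=45]]
4. D_y = 19/2  [[BC ⟂ CD ⇒ 3x+3/2y-189/4=0] ∩ [|D−(14, 7/2)|²=45]]
   so D = (11, 19/2)

A = (8, 8)
D = (11, 19/2)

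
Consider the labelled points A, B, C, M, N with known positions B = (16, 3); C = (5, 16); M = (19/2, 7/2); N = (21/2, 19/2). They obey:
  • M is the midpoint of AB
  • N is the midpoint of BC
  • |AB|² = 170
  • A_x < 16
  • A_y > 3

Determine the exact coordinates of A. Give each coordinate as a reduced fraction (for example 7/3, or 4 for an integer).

1. A_x = 3  [A = 2·M−B = 2·(19/2, 7/2)−(16, 3)]
2. A_y = 4  [A = 2·M−B = 2·(19/2, 7/2)−(16, 3)]
   so A = (3, 4)

A = (3, 4)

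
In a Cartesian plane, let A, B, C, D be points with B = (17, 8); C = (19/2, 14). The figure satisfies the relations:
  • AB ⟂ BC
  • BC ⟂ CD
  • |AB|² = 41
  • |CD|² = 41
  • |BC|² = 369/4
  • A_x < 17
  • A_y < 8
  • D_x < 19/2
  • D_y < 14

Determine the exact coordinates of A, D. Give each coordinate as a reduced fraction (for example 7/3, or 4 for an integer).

A = (13, 3)
D = (11/2, 9)

1. A_x = 13  [[AB ⟂ BC ⇒ 15/2x-6y-159/2=0] ∩ [|A−(17, 8)|²=41]]
2. A_y = 3  [[AB ⟂ BC ⇒ 15/2x-6y-159/2=0] ∩ [|A−(17, 8)|²=41]]
   so A = (13, 3)
3. D_x = 11/2  [[BC ⟂ CD ⇒ -15/2x+6y-51/4=0] ∩ [|D−(19/2, 14)|²=41]]
4. D_y = 9  [[BC ⟂ CD ⇒ -15/2x+6y-51/4=0] ∩ [|D−(19/2, 14)|²=41]]
   so D = (11/2, 9)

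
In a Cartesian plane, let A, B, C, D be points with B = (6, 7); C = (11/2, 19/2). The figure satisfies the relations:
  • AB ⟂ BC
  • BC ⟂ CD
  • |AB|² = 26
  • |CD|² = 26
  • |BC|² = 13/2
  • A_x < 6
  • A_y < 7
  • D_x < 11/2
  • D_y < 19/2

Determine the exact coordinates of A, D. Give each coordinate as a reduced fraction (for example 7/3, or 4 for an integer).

A = (1, 6)
D = (1/2, 17/2)

1. A_x = 1  [[AB ⟂ BC ⇒ 1/2x-5/2y+29/2=0] ∩ [|A−(6, 7)|²=26]]
2. A_y = 6  [[AB ⟂ BC ⇒ 1/2x-5/2y+29/2=0] ∩ [|A−(6, 7)|²=26]]
   so A = (1, 6)
3. D_x = 1/2  [[BC ⟂ CD ⇒ -1/2x+5/2y-21=0] ∩ [|D−(11/2, 19/2)|²=26]]
4. D_y = 17/2  [[BC ⟂ CD ⇒ -1/2x+5/2y-21=0] ∩ [|D−(11/2, 19/2)|²=26]]
   so D = (1/2, 17/2)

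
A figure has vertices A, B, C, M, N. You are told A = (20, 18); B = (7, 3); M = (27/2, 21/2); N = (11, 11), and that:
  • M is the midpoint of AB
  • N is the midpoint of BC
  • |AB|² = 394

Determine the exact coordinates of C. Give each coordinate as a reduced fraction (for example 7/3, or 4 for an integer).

1. C_x = 15  [C = 2·N−B = 2·(11, 11)−(7, 3)]
2. C_y = 19  [C = 2·N−B = 2·(11, 11)−(7, 3)]
   so C = (15, 19)

C = (15, 19)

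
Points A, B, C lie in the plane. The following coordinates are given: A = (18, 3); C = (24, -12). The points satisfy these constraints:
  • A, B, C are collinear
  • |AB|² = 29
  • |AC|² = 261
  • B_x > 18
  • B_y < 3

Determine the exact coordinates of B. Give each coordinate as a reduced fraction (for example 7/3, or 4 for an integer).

B = (20, -2)

1. B_x = 20  [[A, B, C are collinear ⇒ -15x-6y+288=0] ∩ [|B−(18, 3)|²=29]]
2. B_y = -2  [[A, B, C are collinear ⇒ -15x-6y+288=0] ∩ [|B−(18, 3)|²=29]]
   so B = (20, -2)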